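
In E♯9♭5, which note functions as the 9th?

E♯9♭5 is built on E♯; its 9th is a major 9th above the root.
A second above E uses the letter F, and the major 9th above E♯ is F𝄪.

F𝄪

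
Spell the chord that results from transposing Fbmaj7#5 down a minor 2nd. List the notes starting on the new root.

Eb – G – B – D

Fb down a minor 2nd → Eb. New chord: Eb augmented major seventh.
Root: Eb
Major 3rd (3rd): G
Augmented 5th (5th): B
Major 7th (7th): D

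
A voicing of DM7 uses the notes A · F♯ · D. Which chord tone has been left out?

C♯

DM7 = D, F♯, A, C♯. The voicing lacks the 7th (major 7th), C♯.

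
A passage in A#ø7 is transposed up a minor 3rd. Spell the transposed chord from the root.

C#  E  G  B

A# up a minor 3rd → C#. New chord: C# half-diminished seventh.
Root: C#
Minor 3rd (3rd): E
Diminished 5th (5th): G
Minor 7th (7th): B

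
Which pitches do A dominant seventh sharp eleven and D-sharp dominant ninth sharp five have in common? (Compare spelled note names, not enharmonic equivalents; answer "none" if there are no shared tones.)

A dominant seventh sharp eleven: A C-sharp E G D-sharp
D-sharp dominant ninth sharp five: D-sharp F-double-sharp A-double-sharp C-sharp E-sharp
Common to both → C-sharp, D-sharp.

C-sharp – D-sharp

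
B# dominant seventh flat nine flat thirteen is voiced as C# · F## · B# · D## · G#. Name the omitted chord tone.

B# dominant seventh flat nine flat thirteen = B#, D##, F##, A#, C#, G#. The voicing lacks the 7th (minor 7th), A#.

A#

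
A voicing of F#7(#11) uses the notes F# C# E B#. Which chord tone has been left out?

A#

The full F#7(#11) chord is F#, A#, C#, E, B#.
Comparing with the voicing, the major 3rd (3rd) — A# — is absent.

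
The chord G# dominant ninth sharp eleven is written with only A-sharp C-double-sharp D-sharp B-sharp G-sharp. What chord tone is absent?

The full G# dominant ninth sharp eleven chord is G-sharp, B-sharp, D-sharp, F-sharp, A-sharp, C-double-sharp.
Comparing with the voicing, the minor 7th (7th) — F-sharp — is absent.

F-sharp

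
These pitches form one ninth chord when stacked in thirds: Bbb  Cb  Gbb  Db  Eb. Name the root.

Cb

Arranged so that each adjacent pair is a third by letter name: Cb – Eb – Gbb – Bbb – Db.
The bottom of that stack, Cb, is the root (this is Cb dominant ninth flat five).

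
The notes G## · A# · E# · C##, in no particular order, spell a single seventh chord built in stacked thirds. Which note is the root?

A#

Stacking in thirds gives A# – C## – E# – G##, so A# is the root — A# major seventh.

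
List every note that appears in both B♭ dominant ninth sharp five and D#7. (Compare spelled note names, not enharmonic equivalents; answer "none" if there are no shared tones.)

none

B♭ dominant ninth sharp five = B♭, D, F♯, A♭, C.
D#7 = D♯, F𝄪, A♯, C♯.
Shared: none.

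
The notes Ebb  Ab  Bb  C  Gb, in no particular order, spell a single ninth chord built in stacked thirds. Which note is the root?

Ab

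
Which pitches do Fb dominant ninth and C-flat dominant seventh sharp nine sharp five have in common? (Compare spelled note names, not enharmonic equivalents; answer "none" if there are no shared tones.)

C-flat

Fb dominant ninth: F-flat A-flat C-flat E-double-flat G-flat
C-flat dominant seventh sharp nine sharp five: C-flat E-flat G B-double-flat D
Common to both → C-flat.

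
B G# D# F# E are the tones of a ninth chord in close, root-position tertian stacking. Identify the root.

E

Arranged so that each adjacent pair is a third by letter name: E – G# – B – D# – F#.
The bottom of that stack, E, is the root (this is E major ninth).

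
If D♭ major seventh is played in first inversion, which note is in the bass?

F

D♭ major seventh = Db–F–Ab–C. First inversion → third in the bass = F.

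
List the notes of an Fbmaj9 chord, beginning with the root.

Fb  Ab  Cb  Eb  Gb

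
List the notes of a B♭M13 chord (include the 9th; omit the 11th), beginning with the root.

B♭M13 is a major thirteenth built on Bb.
- root: Bb
- major 3rd: D
- perfect 5th: F
- major 7th: A
- major 9th: C
- major 13th: G

Bb, D, F, A, C, G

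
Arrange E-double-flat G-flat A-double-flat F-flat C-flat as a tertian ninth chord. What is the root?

F-flat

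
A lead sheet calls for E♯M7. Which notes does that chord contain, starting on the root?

E# G## B# D##

E♯M7: major seventh on E#.
Root: E#
Major 3rd (3rd): G##
Perfect 5th (5th): B#
Major 7th (7th): D##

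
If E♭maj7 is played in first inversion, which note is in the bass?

G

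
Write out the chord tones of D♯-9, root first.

D♯, F♯, A♯, C♯, E♯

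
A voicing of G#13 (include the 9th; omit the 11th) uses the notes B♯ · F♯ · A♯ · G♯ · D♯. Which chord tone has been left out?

E♯

G#13 = G♯, B♯, D♯, F♯, A♯, E♯. The voicing lacks the 13th (major 13th), E♯.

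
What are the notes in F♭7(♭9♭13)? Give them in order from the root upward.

Root Fb, quality dominant seventh flat nine flat thirteen:
- root: Fb
- major 3rd: Ab
- perfect 5th: Cb
- minor 7th: Ebb
- minor 9th: Gbb
- minor 13th: Dbb

Fb – Ab – Cb – Ebb – Gbb – Dbb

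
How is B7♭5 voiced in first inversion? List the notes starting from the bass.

In root position, B7♭5 is B–D♯–F–A.
First inversion puts the third (D♯) in the bass.

D♯, F, A, B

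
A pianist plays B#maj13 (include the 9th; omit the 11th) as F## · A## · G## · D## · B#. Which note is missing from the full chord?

The full B#maj13 chord is B#, D##, F##, A##, C##, G##.
Comparing with the voicing, the major 9th (9th) — C## — is absent.

C##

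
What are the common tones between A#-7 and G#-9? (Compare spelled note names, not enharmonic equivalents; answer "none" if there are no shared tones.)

A♯, G♯

A#-7 = A♯, C♯, E♯, G♯.
G#-9 = G♯, B, D♯, F♯, A♯.
Shared: A♯, G♯.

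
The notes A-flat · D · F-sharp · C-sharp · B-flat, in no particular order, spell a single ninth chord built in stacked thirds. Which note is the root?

B-flat

Stacking in thirds gives B-flat – D – F-sharp – A-flat – C-sharp, so B-flat is the root — B-flat dominant seventh sharp nine sharp five.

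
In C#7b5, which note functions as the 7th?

B

C#7b5 is built on C#; its 7th is a minor 7th above the root.
A seventh above C uses the letter B, and the minor 7th above C# is B.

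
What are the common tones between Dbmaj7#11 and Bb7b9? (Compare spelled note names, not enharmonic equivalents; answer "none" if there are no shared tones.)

Dbmaj7#11 = Db, F, Ab, C, G.
Bb7b9 = Bb, D, F, Ab, Cb.
Shared: F, Ab.

F Ab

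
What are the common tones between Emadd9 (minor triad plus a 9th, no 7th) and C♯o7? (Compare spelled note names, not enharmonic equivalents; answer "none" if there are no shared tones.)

E G

Emadd9 = E, G, B, F#.
C♯o7 = C#, E, G, Bb.
Shared: E, G.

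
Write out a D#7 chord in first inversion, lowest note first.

In root position, D#7 is D#–F##–A#–C#.
First inversion puts the third (F##) in the bass.

F##  A#  C#  D#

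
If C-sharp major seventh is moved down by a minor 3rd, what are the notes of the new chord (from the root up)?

A-sharp – C-double-sharp – E-sharp – G-double-sharp

A minor 3rd down from C-sharp is A-sharp, so the new chord is A-sharp major seventh.
root → A-sharp
3rd (major 3rd) → C-double-sharp
5th (perfect 5th) → E-sharp
7th (major 7th) → G-double-sharp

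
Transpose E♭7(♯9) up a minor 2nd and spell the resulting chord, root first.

Eb up a minor 2nd → Fb. New chord: Fb dominant seventh sharp nine.
Root: Fb
Major 3rd (3rd): Ab
Perfect 5th (5th): Cb
Minor 7th (7th): Ebb
Augmented 9th (9th): G

Fb Ab Cb Ebb G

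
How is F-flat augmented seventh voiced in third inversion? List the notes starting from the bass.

F-flat augmented seventh = F♭–A♭–C–E𝄫; third inversion → seventh (E𝄫) lowest.

E𝄫, F♭, A♭, C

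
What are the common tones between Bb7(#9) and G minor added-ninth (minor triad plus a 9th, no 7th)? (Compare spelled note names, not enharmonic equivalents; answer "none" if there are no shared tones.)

B♭ – D

Bb7(#9) = B♭, D, F, A♭, C♯.
G minor added-ninth = G, B♭, D, A.
Shared: B♭, D.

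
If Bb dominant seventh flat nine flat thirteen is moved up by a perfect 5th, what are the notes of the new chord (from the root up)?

F, A, C, E♭, G♭, D♭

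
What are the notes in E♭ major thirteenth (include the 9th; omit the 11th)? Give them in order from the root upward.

E-flat, G, B-flat, D, F, C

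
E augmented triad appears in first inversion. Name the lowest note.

G#

E augmented triad in root position is E–G#–B#.
First inversion places the third in the bass, which is G#.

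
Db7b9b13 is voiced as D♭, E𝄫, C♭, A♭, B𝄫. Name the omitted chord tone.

F

The full Db7b9b13 chord is D♭, F, A♭, C♭, E𝄫, B𝄫.
Comparing with the voicing, the major 3rd (3rd) — F — is absent.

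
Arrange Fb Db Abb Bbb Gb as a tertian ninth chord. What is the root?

Gb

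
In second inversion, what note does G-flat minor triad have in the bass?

G-flat minor triad = Gb–Bbb–Db. Second inversion → fifth in the bass = Db.

Db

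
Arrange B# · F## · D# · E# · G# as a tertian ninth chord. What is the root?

E#

Arranged so that each adjacent pair is a third by letter name: E# – G# – B# – D# – F##.
The bottom of that stack, E#, is the root (this is E# minor ninth).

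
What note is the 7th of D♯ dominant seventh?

Root of D♯ dominant seventh = D♯. The 7th is a minor 7th: D♯ up a minor 7th → C♯.

C♯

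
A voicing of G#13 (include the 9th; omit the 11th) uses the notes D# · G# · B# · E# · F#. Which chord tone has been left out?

A#

G#13 = G#, B#, D#, F#, A#, E#. The voicing lacks the 9th (major 9th), A#.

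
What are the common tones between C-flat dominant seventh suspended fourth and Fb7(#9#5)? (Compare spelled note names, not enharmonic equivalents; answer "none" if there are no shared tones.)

Fb

C-flat dominant seventh suspended fourth: Cb Fb Gb Bbb
Fb7(#9#5): Fb Ab C Ebb G
Common to both → Fb.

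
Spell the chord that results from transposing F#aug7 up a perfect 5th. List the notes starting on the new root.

C#, E#, G##, B

F# up a perfect 5th → C#. New chord: C# augmented seventh.
C# — root
E# — major 3rd
G## — augmented 5th
B — minor 7th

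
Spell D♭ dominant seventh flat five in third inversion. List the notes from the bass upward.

D♭ dominant seventh flat five = Db–F–Abb–Cb; third inversion → seventh (Cb) lowest.

Cb, Db, F, Abb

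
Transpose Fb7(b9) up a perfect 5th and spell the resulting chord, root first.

Cb, Eb, Gb, Bbb, Dbb

Fb up a perfect 5th → Cb. New chord: Cb dominant seventh flat nine.
Root: Cb
Major 3rd (3rd): Eb
Perfect 5th (5th): Gb
Minor 7th (7th): Bbb
Minor 9th (9th): Dbb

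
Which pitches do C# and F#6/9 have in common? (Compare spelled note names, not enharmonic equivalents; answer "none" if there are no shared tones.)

C#, G#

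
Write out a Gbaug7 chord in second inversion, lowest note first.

D, Fb, Gb, Bb

In root position, Gbaug7 is Gb–Bb–D–Fb.
Second inversion puts the fifth (D) in the bass.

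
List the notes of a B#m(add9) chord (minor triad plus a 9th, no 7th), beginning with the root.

Root B#, quality minor added-ninth:
Root: B#
Minor 3rd (3rd): D#
Perfect 5th (5th): F##
Major 9th (9th): C##

B# D# F## C##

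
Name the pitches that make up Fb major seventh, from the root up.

F-flat, A-flat, C-flat, E-flat

Fb major seventh is a major seventh built on F-flat.
root → F-flat
3rd (major 3rd) → A-flat
5th (perfect 5th) → C-flat
7th (major 7th) → E-flat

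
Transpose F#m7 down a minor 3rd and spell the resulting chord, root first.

F# down a minor 3rd → D#. New chord: D# minor seventh.
- root: D#
- minor 3rd: F#
- perfect 5th: A#
- minor 7th: C#

D#  F#  A#  C#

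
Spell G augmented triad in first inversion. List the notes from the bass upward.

In root position, G augmented triad is G–B–D♯.
First inversion puts the third (B) in the bass.

B, D♯, G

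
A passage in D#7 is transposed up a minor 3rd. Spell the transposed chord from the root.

F#, A#, C#, E

A minor 3rd up from D# is F#, so the new chord is F# dominant seventh.
- root: F#
- major 3rd: A#
- perfect 5th: C#
- minor 7th: E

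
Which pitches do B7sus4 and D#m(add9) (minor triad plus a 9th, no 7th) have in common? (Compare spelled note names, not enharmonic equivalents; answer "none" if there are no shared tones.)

F#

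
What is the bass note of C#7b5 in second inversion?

C#7b5 in root position is C#–E#–G–B.
Second inversion places the fifth in the bass, which is G.

G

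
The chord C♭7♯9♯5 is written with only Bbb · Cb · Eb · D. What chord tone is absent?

G

The full C♭7♯9♯5 chord is Cb, Eb, G, Bbb, D.
Comparing with the voicing, the augmented 5th (5th) — G — is absent.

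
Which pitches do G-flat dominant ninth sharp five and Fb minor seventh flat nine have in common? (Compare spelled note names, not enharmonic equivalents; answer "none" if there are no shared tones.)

F-flat

G-flat dominant ninth sharp five = G-flat, B-flat, D, F-flat, A-flat.
Fb minor seventh flat nine = F-flat, A-double-flat, C-flat, E-double-flat, G-double-flat.
Shared: F-flat.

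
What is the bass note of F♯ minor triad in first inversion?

A

F♯ minor triad = F#–A–C#. First inversion → third in the bass = A.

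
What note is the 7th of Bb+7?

A♭

Bb+7 is built on B♭; its 7th is a minor 7th above the root.
A seventh above B uses the letter A, and the minor 7th above B♭ is A♭.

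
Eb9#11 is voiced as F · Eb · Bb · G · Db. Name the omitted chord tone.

A

The full Eb9#11 chord is Eb, G, Bb, Db, F, A.
Comparing with the voicing, the augmented 11th (11th) — A — is absent.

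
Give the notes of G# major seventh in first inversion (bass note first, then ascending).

B-sharp, D-sharp, F-double-sharp, G-sharp

G# major seventh = G-sharp–B-sharp–D-sharp–F-double-sharp; first inversion → third (B-sharp) lowest.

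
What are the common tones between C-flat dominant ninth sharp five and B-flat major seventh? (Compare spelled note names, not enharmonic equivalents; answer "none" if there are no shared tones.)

C-flat dominant ninth sharp five: C-flat E-flat G B-double-flat D-flat
B-flat major seventh: B-flat D F A
Common to both → none.

none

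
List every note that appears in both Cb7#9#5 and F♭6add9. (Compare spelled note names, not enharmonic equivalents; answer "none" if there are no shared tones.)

Cb7#9#5: Cb Eb G Bbb D
F♭6add9: Fb Ab Cb Db Gb
Common to both → Cb.

Cb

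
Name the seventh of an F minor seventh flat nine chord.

F minor seventh flat nine is built on F; its 7th is a minor 7th above the root.
A seventh above F uses the letter E, and the minor 7th above F is Eb.

Eb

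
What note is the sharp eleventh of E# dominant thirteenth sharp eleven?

E# dominant thirteenth sharp eleven is built on E#; its 11th is an augmented 11th above the root.
A fourth above E uses the letter A, and the augmented 11th above E# is A##.

A##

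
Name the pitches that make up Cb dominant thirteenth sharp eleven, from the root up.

C-flat  E-flat  G-flat  B-double-flat  D-flat  F  A-flat

Cb dominant thirteenth sharp eleven: dominant thirteenth sharp eleven on C-flat.
Root: C-flat
Major 3rd (3rd): E-flat
Perfect 5th (5th): G-flat
Minor 7th (7th): B-double-flat
Major 9th (9th): D-flat
Augmented 11th (11th): F
Major 13th (13th): A-flat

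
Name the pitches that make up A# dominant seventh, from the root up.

A-sharp, C-double-sharp, E-sharp, G-sharp

A# dominant seventh is a dominant seventh built on A-sharp.
- root: A-sharp
- major 3rd: C-double-sharp
- perfect 5th: E-sharp
- minor 7th: G-sharp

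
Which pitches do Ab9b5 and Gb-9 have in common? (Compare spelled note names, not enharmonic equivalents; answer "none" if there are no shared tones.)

Ab  Gb

Ab9b5: Ab C Ebb Gb Bb
Gb-9: Gb Bbb Db Fb Ab
Common to both → Ab, Gb.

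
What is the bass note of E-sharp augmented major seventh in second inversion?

E-sharp augmented major seventh in root position is E#–G##–B##–D##.
Second inversion places the fifth in the bass, which is B##.

B##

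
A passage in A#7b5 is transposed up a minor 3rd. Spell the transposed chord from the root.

C#  E#  G  B

A# up a minor 3rd → C#. New chord: C# dominant seventh flat five.
Root: C#
Major 3rd (3rd): E#
Diminished 5th (5th): G
Minor 7th (7th): B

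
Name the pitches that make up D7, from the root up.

D – F# – A – C

D7: dominant seventh on D.
D — root
F# — major 3rd
A — perfect 5th
C — minor 7th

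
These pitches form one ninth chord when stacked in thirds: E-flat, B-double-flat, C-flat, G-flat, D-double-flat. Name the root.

C-flat

Arranged so that each adjacent pair is a third by letter name: C-flat – E-flat – G-flat – B-double-flat – D-double-flat.
The bottom of that stack, C-flat, is the root (this is C-flat dominant seventh flat nine).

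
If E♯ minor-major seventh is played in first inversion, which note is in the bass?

E♯ minor-major seventh in root position is E-sharp–G-sharp–B-sharp–D-double-sharp.
First inversion places the third in the bass, which is G-sharp.

G-sharp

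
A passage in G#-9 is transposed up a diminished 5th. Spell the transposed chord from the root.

D, F, A, C, E

G# up a diminished 5th → D. New chord: D minor ninth.
D — root
F — minor 3rd
A — perfect 5th
C — minor 7th
E — major 9th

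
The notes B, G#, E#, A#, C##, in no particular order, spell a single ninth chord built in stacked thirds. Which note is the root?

A#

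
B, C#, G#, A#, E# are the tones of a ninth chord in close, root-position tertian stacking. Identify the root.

A#

Stacking in thirds gives A# – C# – E# – G# – B, so A# is the root — A# minor seventh flat nine.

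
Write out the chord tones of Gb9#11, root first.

Gb9#11: dominant ninth sharp eleven on G♭.
root → G♭
3rd (major 3rd) → B♭
5th (perfect 5th) → D♭
7th (minor 7th) → F♭
9th (major 9th) → A♭
11th (augmented 11th) → C

G♭ – B♭ – D♭ – F♭ – A♭ – C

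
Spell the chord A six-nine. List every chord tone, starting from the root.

A  C-sharp  E  F-sharp  B

A six-nine: six-nine on A.
Root: A
Major 3rd (3rd): C-sharp
Perfect 5th (5th): E
Major 6th (6th): F-sharp
Major 9th (9th): B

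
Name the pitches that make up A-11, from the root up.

Root A, quality minor eleventh:
A — root
C — minor 3rd
E — perfect 5th
G — minor 7th
B — major 9th
D — perfect 11th

A, C, E, G, B, D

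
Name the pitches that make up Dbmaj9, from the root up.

Db  F  Ab  C  Eb

Root Db, quality major ninth:
Db — root
F — major 3rd
Ab — perfect 5th
C — major 7th
Eb — major 9th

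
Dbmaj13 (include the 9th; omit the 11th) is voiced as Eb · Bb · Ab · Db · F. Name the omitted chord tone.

C

Dbmaj13 = Db, F, Ab, C, Eb, Bb. The voicing lacks the 7th (major 7th), C.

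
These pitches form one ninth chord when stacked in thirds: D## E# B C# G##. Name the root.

Stacking in thirds gives C# – E# – G## – B – D##, so C# is the root — C# dominant seventh sharp nine sharp five.

C#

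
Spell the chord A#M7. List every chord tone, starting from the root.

A#M7: major seventh on A#.
Root: A#
Major 3rd (3rd): C##
Perfect 5th (5th): E#
Major 7th (7th): G##

A#, C##, E#, G##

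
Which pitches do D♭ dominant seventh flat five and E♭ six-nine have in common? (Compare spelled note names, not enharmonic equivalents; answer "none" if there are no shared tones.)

F

D♭ dominant seventh flat five: D-flat F A-double-flat C-flat
E♭ six-nine: E-flat G B-flat C F
Common to both → F.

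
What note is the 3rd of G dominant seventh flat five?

B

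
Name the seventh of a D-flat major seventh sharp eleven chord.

C

D-flat major seventh sharp eleven is built on D-flat; its 7th is a major 7th above the root.
A seventh above D uses the letter C, and the major 7th above D-flat is C.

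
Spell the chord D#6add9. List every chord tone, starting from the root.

D# – F## – A# – B# – E#

D#6add9 is a six-nine built on D#.
root → D#
3rd (major 3rd) → F##
5th (perfect 5th) → A#
6th (major 6th) → B#
9th (major 9th) → E#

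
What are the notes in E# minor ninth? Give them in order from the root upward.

Root E-sharp, quality minor ninth:
E-sharp — root
G-sharp — minor 3rd
B-sharp — perfect 5th
D-sharp — minor 7th
F-double-sharp — major 9th

E-sharp, G-sharp, B-sharp, D-sharp, F-double-sharp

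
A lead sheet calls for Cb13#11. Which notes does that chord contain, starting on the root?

Root C♭, quality dominant thirteenth sharp eleven:
- root: C♭
- major 3rd: E♭
- perfect 5th: G♭
- minor 7th: B𝄫
- major 9th: D♭
- augmented 11th: F
- major 13th: A♭

C♭, E♭, G♭, B𝄫, D♭, F, A♭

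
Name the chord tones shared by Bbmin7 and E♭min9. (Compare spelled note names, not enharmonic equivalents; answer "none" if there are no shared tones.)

Bbmin7 = Bb, Db, F, Ab.
E♭min9 = Eb, Gb, Bb, Db, F.
Shared: Bb, Db, F.

Bb – Db – F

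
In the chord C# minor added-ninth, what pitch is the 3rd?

C# minor added-ninth is built on C#; its 3rd is a minor 3rd above the root.
A third above C uses the letter E, and the minor 3rd above C# is E.

E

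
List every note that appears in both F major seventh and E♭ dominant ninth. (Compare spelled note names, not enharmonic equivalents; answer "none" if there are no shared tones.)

F

F major seventh = F, A, C, E.
E♭ dominant ninth = E♭, G, B♭, D♭, F.
Shared: F.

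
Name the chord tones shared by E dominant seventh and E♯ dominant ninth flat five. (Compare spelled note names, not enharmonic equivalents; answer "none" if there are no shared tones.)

E dominant seventh: E G# B D
E♯ dominant ninth flat five: E# G## B D# F##
Common to both → B.

B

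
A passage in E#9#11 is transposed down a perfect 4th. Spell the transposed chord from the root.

Transposed root: E# → B# (perfect 4th down). So we spell B# dominant ninth sharp eleven:
Root: B#
Major 3rd (3rd): D##
Perfect 5th (5th): F##
Minor 7th (7th): A#
Major 9th (9th): C##
Augmented 11th (11th): E##

B#, D##, F##, A#, C##, E##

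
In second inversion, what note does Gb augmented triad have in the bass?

Gb augmented triad = Gb–Bb–D. Second inversion → fifth in the bass = D.

D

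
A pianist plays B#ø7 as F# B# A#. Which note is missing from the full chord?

D#

The full B#ø7 chord is B#, D#, F#, A#.
Comparing with the voicing, the minor 3rd (3rd) — D# — is absent.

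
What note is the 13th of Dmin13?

B

Root of Dmin13 = D. The 13th is a major 13th: D up a major 13th → B.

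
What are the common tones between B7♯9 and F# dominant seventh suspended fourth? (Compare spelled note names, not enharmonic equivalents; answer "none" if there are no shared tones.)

B7♯9 = B, D#, F#, A, C##.
F# dominant seventh suspended fourth = F#, B, C#, E.
Shared: B, F#.

B, F#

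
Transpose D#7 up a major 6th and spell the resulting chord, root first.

B#, D##, F##, A#

A major 6th up from D# is B#, so the new chord is B# dominant seventh.
B# — root
D## — major 3rd
F## — perfect 5th
A# — minor 7th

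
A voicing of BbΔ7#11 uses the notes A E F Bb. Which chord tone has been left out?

D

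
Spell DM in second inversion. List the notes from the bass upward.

A, D, F#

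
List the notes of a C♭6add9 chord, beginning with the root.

Root Cb, quality six-nine:
Cb — root
Eb — major 3rd
Gb — perfect 5th
Ab — major 6th
Db — major 9th

Cb, Eb, Gb, Ab, Db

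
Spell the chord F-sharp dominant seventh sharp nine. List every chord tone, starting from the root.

F♯, A♯, C♯, E, G𝄪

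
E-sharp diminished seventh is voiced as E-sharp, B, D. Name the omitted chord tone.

The full E-sharp diminished seventh chord is E-sharp, G-sharp, B, D.
Comparing with the voicing, the minor 3rd (3rd) — G-sharp — is absent.

G-sharp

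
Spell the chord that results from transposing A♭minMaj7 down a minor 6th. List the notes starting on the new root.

C E♭ G B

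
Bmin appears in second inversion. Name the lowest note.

F#

Bmin in root position is B–D–F#.
Second inversion places the fifth in the bass, which is F#.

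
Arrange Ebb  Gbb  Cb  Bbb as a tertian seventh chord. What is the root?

Cb

Stacking in thirds gives Cb – Ebb – Gbb – Bbb, so Cb is the root — Cb half-diminished seventh.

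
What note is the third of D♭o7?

D♭o7 is built on Db; its 3rd is a minor 3rd above the root.
A third above D uses the letter F, and the minor 3rd above Db is Fb.

Fb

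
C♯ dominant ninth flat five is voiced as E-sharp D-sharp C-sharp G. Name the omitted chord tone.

The full C♯ dominant ninth flat five chord is C-sharp, E-sharp, G, B, D-sharp.
Comparing with the voicing, the minor 7th (7th) — B — is absent.

B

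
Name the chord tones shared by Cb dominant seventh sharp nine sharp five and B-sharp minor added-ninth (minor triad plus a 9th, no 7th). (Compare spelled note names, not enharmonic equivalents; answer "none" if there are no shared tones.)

none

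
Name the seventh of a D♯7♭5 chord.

C♯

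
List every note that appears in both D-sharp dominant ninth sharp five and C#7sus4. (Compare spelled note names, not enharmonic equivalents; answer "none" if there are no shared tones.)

C#

D-sharp dominant ninth sharp five: D# F## A## C# E#
C#7sus4: C# F# G# B
Common to both → C#.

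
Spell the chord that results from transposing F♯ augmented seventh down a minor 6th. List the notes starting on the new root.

A#, C##, E##, G#

Transposed root: F# → A# (minor 6th down). So we spell A# augmented seventh:
A# — root
C## — major 3rd
E## — augmented 5th
G# — minor 7th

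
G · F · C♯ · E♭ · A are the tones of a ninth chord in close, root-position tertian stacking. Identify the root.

F

Stacking in thirds gives F – A – C♯ – E♭ – G, so F is the root — F dominant ninth sharp five.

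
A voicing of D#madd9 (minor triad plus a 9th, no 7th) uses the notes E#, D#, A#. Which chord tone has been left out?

F#

The full D#madd9 chord is D#, F#, A#, E#.
Comparing with the voicing, the minor 3rd (3rd) — F# — is absent.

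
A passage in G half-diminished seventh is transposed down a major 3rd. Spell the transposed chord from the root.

Eb, Gb, Bbb, Db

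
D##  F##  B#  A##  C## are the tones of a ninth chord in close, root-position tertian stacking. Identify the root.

B#

Stacking in thirds gives B# – D## – F## – A## – C##, so B# is the root — B# major ninth.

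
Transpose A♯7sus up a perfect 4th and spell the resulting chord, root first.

A perfect 4th up from A# is D#, so the new chord is D# dominant seventh suspended fourth.
- root: D#
- perfect 4th: G#
- perfect 5th: A#
- minor 7th: C#

D#, G#, A#, C#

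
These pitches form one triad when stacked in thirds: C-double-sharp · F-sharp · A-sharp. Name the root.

Stacking in thirds gives F-sharp – A-sharp – C-double-sharp, so F-sharp is the root — F-sharp augmented triad.

F-sharp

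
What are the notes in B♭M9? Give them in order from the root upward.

B♭ – D – F – A – C

Root B♭, quality major ninth:
Root: B♭
Major 3rd (3rd): D
Perfect 5th (5th): F
Major 7th (7th): A
Major 9th (9th): C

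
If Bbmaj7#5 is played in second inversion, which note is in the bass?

F#

Bbmaj7#5 in root position is Bb–D–F#–A.
Second inversion places the fifth in the bass, which is F#.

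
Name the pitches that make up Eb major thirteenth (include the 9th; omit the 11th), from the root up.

Eb major thirteenth is a major thirteenth built on E-flat.
root → E-flat
3rd (major 3rd) → G
5th (perfect 5th) → B-flat
7th (major 7th) → D
9th (major 9th) → F
13th (major 13th) → C

E-flat – G – B-flat – D – F – C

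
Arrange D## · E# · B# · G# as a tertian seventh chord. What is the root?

E#

Stacking in thirds gives E# – G# – B# – D##, so E# is the root — E# minor-major seventh.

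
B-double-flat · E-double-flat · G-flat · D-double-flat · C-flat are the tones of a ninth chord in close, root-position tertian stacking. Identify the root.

C-flat

Arranged so that each adjacent pair is a third by letter name: C-flat – E-double-flat – G-flat – B-double-flat – D-double-flat.
The bottom of that stack, C-flat, is the root (this is C-flat minor seventh flat nine).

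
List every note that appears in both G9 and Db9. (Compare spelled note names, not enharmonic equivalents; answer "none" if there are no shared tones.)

G9 = G, B, D, F, A.
Db9 = Db, F, Ab, Cb, Eb.
Shared: F.

F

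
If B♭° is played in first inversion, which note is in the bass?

Db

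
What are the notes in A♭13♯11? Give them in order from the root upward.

A♭13♯11 is a dominant thirteenth sharp eleven built on Ab.
- root: Ab
- major 3rd: C
- perfect 5th: Eb
- minor 7th: Gb
- major 9th: Bb
- augmented 11th: D
- major 13th: F

Ab C Eb Gb Bb D F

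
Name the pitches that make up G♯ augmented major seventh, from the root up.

G-sharp B-sharp D-double-sharp F-double-sharp

Root G-sharp, quality augmented major seventh:
- root: G-sharp
- major 3rd: B-sharp
- augmented 5th: D-double-sharp
- major 7th: F-double-sharp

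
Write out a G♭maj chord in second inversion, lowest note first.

G♭maj = G♭–B♭–D♭; second inversion → fifth (D♭) lowest.

D♭  G♭  B♭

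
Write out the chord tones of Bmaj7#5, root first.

B  D♯  F𝄪  A♯

Bmaj7#5 is an augmented major seventh built on B.
- root: B
- major 3rd: D♯
- augmented 5th: F𝄪
- major 7th: A♯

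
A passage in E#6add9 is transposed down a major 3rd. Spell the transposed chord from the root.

C#, E#, G#, A#, D#

Transposed root: E# → C# (major 3rd down). So we spell C# six-nine:
Root: C#
Major 3rd (3rd): E#
Perfect 5th (5th): G#
Major 6th (6th): A#
Major 9th (9th): D#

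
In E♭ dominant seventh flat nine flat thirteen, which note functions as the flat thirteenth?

Root of E♭ dominant seventh flat nine flat thirteen = Eb. The 13th is a minor 13th: Eb up a minor 13th → Cb.

Cb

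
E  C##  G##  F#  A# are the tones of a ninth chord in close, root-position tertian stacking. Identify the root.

Stacking in thirds gives F# – A# – C## – E – G##, so F# is the root — F# dominant seventh sharp nine sharp five.

F#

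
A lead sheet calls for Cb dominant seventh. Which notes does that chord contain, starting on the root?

Cb dominant seventh: dominant seventh on C-flat.
root → C-flat
3rd (major 3rd) → E-flat
5th (perfect 5th) → G-flat
7th (minor 7th) → B-double-flat

C-flat  E-flat  G-flat  B-double-flat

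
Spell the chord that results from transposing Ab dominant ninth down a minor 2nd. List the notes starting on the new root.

G, B, D, F, A

Transposed root: Ab → G (minor 2nd down). So we spell G dominant ninth:
- root: G
- major 3rd: B
- perfect 5th: D
- minor 7th: F
- major 9th: A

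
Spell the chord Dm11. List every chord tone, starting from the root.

D – F – A – C – E – G

Dm11 is a minor eleventh built on D.
root → D
3rd (minor 3rd) → F
5th (perfect 5th) → A
7th (minor 7th) → C
9th (major 9th) → E
11th (perfect 11th) → G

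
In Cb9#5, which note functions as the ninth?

Root of Cb9#5 = Cb. The 9th is a major 9th: Cb up a major 9th → Db.

Db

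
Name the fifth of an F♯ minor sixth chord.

C#

F♯ minor sixth is built on F#; its 5th is a perfect 5th above the root.
A fifth above F uses the letter C, and the perfect 5th above F# is C#.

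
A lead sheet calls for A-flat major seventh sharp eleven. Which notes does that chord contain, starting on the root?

A-flat, C, E-flat, G, D

A-flat major seventh sharp eleven: major seventh sharp eleven on A-flat.
- root: A-flat
- major 3rd: C
- perfect 5th: E-flat
- major 7th: G
- augmented 11th: D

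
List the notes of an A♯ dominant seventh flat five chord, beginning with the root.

Root A-sharp, quality dominant seventh flat five:
Root: A-sharp
Major 3rd (3rd): C-double-sharp
Diminished 5th (5th): E
Minor 7th (7th): G-sharp

A-sharp, C-double-sharp, E, G-sharp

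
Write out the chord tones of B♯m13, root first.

B# D# F## A# C## E# G##

Root B#, quality minor thirteenth:
Root: B#
Minor 3rd (3rd): D#
Perfect 5th (5th): F##
Minor 7th (7th): A#
Major 9th (9th): C##
Perfect 11th (11th): E#
Major 13th (13th): G##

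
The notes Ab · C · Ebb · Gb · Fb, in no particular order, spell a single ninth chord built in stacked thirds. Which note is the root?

Fb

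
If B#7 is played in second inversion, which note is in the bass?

F##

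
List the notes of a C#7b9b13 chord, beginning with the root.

C#7b9b13 is a dominant seventh flat nine flat thirteen built on C#.
root → C#
3rd (major 3rd) → E#
5th (perfect 5th) → G#
7th (minor 7th) → B
9th (minor 9th) → D
13th (minor 13th) → A

C#, E#, G#, B, D, A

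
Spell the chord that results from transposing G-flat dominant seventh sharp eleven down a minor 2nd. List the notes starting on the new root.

F, A, C, Eb, B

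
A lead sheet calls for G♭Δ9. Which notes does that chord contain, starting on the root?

G♭Δ9 is a major ninth built on Gb.
Gb — root
Bb — major 3rd
Db — perfect 5th
F — major 7th
Ab — major 9th

Gb Bb Db F Ab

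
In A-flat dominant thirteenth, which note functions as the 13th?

Root of A-flat dominant thirteenth = Ab. The 13th is a major 13th: Ab up a major 13th → F.

F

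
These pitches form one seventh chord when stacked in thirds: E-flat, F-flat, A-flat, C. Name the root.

F-flat

Arranged so that each adjacent pair is a third by letter name: F-flat – A-flat – C – E-flat.
The bottom of that stack, F-flat, is the root (this is F-flat augmented major seventh).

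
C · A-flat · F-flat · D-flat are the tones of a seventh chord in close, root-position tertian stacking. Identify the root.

Stacking in thirds gives D-flat – F-flat – A-flat – C, so D-flat is the root — D-flat minor-major seventh.

D-flat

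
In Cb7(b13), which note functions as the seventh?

Root of Cb7(b13) = Cb. The 7th is a minor 7th: Cb up a minor 7th → Bbb.

Bbb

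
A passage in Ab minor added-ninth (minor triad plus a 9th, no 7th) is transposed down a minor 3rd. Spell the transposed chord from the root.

F, Ab, C, G

Ab down a minor 3rd → F. New chord: F minor added-ninth.
Root: F
Minor 3rd (3rd): Ab
Perfect 5th (5th): C
Major 9th (9th): G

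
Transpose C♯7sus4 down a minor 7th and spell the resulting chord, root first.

D♯, G♯, A♯, C♯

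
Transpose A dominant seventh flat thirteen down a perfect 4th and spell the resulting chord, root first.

Transposed root: A → E (perfect 4th down). So we spell E dominant seventh flat thirteen:
Root: E
Major 3rd (3rd): G-sharp
Perfect 5th (5th): B
Minor 7th (7th): D
Minor 13th (13th): C

E, G-sharp, B, D, C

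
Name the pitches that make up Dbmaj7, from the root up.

Dbmaj7: major seventh on Db.
- root: Db
- major 3rd: F
- perfect 5th: Ab
- major 7th: C

Db – F – Ab – C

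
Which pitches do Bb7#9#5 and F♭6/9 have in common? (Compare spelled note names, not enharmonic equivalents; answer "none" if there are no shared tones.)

Bb7#9#5 = Bb, D, F#, Ab, C#.
F♭6/9 = Fb, Ab, Cb, Db, Gb.
Shared: Ab.

Ab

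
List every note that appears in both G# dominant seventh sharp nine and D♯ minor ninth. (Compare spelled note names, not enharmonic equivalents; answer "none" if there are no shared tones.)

D-sharp, F-sharp

G# dominant seventh sharp nine: G-sharp B-sharp D-sharp F-sharp A-double-sharp
D♯ minor ninth: D-sharp F-sharp A-sharp C-sharp E-sharp
Common to both → D-sharp, F-sharp.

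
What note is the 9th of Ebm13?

F

Root of Ebm13 = Eb. The 9th is a major 9th: Eb up a major 9th → F.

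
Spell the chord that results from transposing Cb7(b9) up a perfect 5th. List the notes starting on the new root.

A perfect 5th up from Cb is Gb, so the new chord is Gb dominant seventh flat nine.
- root: Gb
- major 3rd: Bb
- perfect 5th: Db
- minor 7th: Fb
- minor 9th: Abb

Gb – Bb – Db – Fb – Abb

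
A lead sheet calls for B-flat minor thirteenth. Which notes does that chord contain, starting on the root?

Bb, Db, F, Ab, C, Eb, G

B-flat minor thirteenth is a minor thirteenth built on Bb.
Root: Bb
Minor 3rd (3rd): Db
Perfect 5th (5th): F
Minor 7th (7th): Ab
Major 9th (9th): C
Perfect 11th (11th): Eb
Major 13th (13th): G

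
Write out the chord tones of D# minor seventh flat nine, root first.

D# minor seventh flat nine: minor seventh flat nine on D#.
- root: D#
- minor 3rd: F#
- perfect 5th: A#
- minor 7th: C#
- minor 9th: E

D# F# A# C# E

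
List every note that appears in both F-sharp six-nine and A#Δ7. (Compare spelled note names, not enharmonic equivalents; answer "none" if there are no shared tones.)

F-sharp six-nine = F#, A#, C#, D#, G#.
A#Δ7 = A#, C##, E#, G##.
Shared: A#.

A#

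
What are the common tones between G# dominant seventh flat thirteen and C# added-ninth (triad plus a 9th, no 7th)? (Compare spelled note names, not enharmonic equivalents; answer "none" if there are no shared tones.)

G# dominant seventh flat thirteen: G-sharp B-sharp D-sharp F-sharp E
C# added-ninth: C-sharp E-sharp G-sharp D-sharp
Common to both → G-sharp, D-sharp.

G-sharp – D-sharp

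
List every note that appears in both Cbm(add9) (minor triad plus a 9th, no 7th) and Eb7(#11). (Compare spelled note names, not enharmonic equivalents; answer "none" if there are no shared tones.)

Db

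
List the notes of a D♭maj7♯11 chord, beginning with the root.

Root Db, quality major seventh sharp eleven:
Root: Db
Major 3rd (3rd): F
Perfect 5th (5th): Ab
Major 7th (7th): C
Augmented 11th (11th): G

Db, F, Ab, C, G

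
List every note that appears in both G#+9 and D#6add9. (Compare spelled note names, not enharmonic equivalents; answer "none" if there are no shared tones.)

G#+9: G# B# D## F# A#
D#6add9: D# F## A# B# E#
Common to both → B#, A#.

B#, A#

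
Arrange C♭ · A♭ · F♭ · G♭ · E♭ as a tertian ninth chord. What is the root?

Stacking in thirds gives F♭ – A♭ – C♭ – E♭ – G♭, so F♭ is the root — F♭ major ninth.

F♭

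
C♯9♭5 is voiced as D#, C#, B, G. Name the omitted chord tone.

E#

The full C♯9♭5 chord is C#, E#, G, B, D#.
Comparing with the voicing, the major 3rd (3rd) — E# — is absent.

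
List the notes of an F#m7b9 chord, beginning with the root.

F#, A, C#, E, G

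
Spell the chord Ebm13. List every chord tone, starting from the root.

Eb, Gb, Bb, Db, F, Ab, C

Ebm13: minor thirteenth on Eb.
- root: Eb
- minor 3rd: Gb
- perfect 5th: Bb
- minor 7th: Db
- major 9th: F
- perfect 11th: Ab
- major 13th: C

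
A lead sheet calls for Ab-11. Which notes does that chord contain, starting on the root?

Ab, Cb, Eb, Gb, Bb, Db

Ab-11 is a minor eleventh built on Ab.
- root: Ab
- minor 3rd: Cb
- perfect 5th: Eb
- minor 7th: Gb
- major 9th: Bb
- perfect 11th: Db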